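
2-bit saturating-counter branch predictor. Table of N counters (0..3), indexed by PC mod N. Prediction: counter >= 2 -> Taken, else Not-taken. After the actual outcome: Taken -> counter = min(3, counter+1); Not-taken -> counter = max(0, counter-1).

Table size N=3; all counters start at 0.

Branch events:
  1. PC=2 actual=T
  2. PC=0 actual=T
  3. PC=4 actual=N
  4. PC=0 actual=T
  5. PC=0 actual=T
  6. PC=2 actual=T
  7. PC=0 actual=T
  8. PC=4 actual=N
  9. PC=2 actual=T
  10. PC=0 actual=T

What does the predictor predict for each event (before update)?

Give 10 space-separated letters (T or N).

Ev 1: PC=2 idx=2 pred=N actual=T -> ctr[2]=1
Ev 2: PC=0 idx=0 pred=N actual=T -> ctr[0]=1
Ev 3: PC=4 idx=1 pred=N actual=N -> ctr[1]=0
Ev 4: PC=0 idx=0 pred=N actual=T -> ctr[0]=2
Ev 5: PC=0 idx=0 pred=T actual=T -> ctr[0]=3
Ev 6: PC=2 idx=2 pred=N actual=T -> ctr[2]=2
Ev 7: PC=0 idx=0 pred=T actual=T -> ctr[0]=3
Ev 8: PC=4 idx=1 pred=N actual=N -> ctr[1]=0
Ev 9: PC=2 idx=2 pred=T actual=T -> ctr[2]=3
Ev 10: PC=0 idx=0 pred=T actual=T -> ctr[0]=3

Answer: N N N N T N T N T T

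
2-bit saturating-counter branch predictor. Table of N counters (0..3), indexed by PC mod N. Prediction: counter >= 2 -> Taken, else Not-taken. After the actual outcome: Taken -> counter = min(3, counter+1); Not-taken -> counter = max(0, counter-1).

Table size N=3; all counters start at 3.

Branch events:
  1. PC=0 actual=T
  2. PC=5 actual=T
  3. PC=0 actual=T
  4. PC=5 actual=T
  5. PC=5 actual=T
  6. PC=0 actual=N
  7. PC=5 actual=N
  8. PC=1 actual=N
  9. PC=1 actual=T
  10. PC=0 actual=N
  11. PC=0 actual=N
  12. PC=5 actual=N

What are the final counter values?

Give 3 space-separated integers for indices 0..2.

Answer: 0 3 1

Derivation:
Ev 1: PC=0 idx=0 pred=T actual=T -> ctr[0]=3
Ev 2: PC=5 idx=2 pred=T actual=T -> ctr[2]=3
Ev 3: PC=0 idx=0 pred=T actual=T -> ctr[0]=3
Ev 4: PC=5 idx=2 pred=T actual=T -> ctr[2]=3
Ev 5: PC=5 idx=2 pred=T actual=T -> ctr[2]=3
Ev 6: PC=0 idx=0 pred=T actual=N -> ctr[0]=2
Ev 7: PC=5 idx=2 pred=T actual=N -> ctr[2]=2
Ev 8: PC=1 idx=1 pred=T actual=N -> ctr[1]=2
Ev 9: PC=1 idx=1 pred=T actual=T -> ctr[1]=3
Ev 10: PC=0 idx=0 pred=T actual=N -> ctr[0]=1
Ev 11: PC=0 idx=0 pred=N actual=N -> ctr[0]=0
Ev 12: PC=5 idx=2 pred=T actual=N -> ctr[2]=1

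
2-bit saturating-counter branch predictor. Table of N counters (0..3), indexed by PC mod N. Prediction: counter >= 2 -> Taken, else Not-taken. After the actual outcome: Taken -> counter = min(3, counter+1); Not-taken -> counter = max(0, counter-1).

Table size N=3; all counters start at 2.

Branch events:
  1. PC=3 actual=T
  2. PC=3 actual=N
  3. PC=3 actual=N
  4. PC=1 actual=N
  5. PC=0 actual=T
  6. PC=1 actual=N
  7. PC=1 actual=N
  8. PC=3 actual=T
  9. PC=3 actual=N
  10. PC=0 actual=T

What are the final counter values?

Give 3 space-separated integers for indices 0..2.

Answer: 3 0 2

Derivation:
Ev 1: PC=3 idx=0 pred=T actual=T -> ctr[0]=3
Ev 2: PC=3 idx=0 pred=T actual=N -> ctr[0]=2
Ev 3: PC=3 idx=0 pred=T actual=N -> ctr[0]=1
Ev 4: PC=1 idx=1 pred=T actual=N -> ctr[1]=1
Ev 5: PC=0 idx=0 pred=N actual=T -> ctr[0]=2
Ev 6: PC=1 idx=1 pred=N actual=N -> ctr[1]=0
Ev 7: PC=1 idx=1 pred=N actual=N -> ctr[1]=0
Ev 8: PC=3 idx=0 pred=T actual=T -> ctr[0]=3
Ev 9: PC=3 idx=0 pred=T actual=N -> ctr[0]=2
Ev 10: PC=0 idx=0 pred=T actual=T -> ctr[0]=3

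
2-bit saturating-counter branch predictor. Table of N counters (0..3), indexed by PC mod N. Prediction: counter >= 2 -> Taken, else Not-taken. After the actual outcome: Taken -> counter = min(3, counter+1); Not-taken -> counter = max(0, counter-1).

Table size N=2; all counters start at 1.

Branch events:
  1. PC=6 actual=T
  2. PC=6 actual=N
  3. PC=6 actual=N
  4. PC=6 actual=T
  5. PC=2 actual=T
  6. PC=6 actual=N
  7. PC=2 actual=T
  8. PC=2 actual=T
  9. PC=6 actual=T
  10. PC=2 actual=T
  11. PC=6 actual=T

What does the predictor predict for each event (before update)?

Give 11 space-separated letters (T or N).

Ev 1: PC=6 idx=0 pred=N actual=T -> ctr[0]=2
Ev 2: PC=6 idx=0 pred=T actual=N -> ctr[0]=1
Ev 3: PC=6 idx=0 pred=N actual=N -> ctr[0]=0
Ev 4: PC=6 idx=0 pred=N actual=T -> ctr[0]=1
Ev 5: PC=2 idx=0 pred=N actual=T -> ctr[0]=2
Ev 6: PC=6 idx=0 pred=T actual=N -> ctr[0]=1
Ev 7: PC=2 idx=0 pred=N actual=T -> ctr[0]=2
Ev 8: PC=2 idx=0 pred=T actual=T -> ctr[0]=3
Ev 9: PC=6 idx=0 pred=T actual=T -> ctr[0]=3
Ev 10: PC=2 idx=0 pred=T actual=T -> ctr[0]=3
Ev 11: PC=6 idx=0 pred=T actual=T -> ctr[0]=3

Answer: N T N N N T N T T T T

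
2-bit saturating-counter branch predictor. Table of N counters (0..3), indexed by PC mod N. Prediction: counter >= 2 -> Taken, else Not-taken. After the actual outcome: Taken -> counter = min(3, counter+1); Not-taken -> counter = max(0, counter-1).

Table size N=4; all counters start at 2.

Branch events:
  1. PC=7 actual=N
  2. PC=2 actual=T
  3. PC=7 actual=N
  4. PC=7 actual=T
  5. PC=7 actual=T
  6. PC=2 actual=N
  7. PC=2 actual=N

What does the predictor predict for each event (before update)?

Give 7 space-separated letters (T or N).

Ev 1: PC=7 idx=3 pred=T actual=N -> ctr[3]=1
Ev 2: PC=2 idx=2 pred=T actual=T -> ctr[2]=3
Ev 3: PC=7 idx=3 pred=N actual=N -> ctr[3]=0
Ev 4: PC=7 idx=3 pred=N actual=T -> ctr[3]=1
Ev 5: PC=7 idx=3 pred=N actual=T -> ctr[3]=2
Ev 6: PC=2 idx=2 pred=T actual=N -> ctr[2]=2
Ev 7: PC=2 idx=2 pred=T actual=N -> ctr[2]=1

Answer: T T N N N T T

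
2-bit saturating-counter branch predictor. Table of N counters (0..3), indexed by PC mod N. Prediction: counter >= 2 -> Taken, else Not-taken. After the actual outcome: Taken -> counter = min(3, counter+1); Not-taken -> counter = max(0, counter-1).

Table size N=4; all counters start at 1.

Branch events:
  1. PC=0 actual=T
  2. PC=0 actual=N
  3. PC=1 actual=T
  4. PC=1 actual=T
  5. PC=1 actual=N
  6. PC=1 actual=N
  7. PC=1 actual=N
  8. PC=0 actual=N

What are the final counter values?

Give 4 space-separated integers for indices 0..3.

Answer: 0 0 1 1

Derivation:
Ev 1: PC=0 idx=0 pred=N actual=T -> ctr[0]=2
Ev 2: PC=0 idx=0 pred=T actual=N -> ctr[0]=1
Ev 3: PC=1 idx=1 pred=N actual=T -> ctr[1]=2
Ev 4: PC=1 idx=1 pred=T actual=T -> ctr[1]=3
Ev 5: PC=1 idx=1 pred=T actual=N -> ctr[1]=2
Ev 6: PC=1 idx=1 pred=T actual=N -> ctr[1]=1
Ev 7: PC=1 idx=1 pred=N actual=N -> ctr[1]=0
Ev 8: PC=0 idx=0 pred=N actual=N -> ctr[0]=0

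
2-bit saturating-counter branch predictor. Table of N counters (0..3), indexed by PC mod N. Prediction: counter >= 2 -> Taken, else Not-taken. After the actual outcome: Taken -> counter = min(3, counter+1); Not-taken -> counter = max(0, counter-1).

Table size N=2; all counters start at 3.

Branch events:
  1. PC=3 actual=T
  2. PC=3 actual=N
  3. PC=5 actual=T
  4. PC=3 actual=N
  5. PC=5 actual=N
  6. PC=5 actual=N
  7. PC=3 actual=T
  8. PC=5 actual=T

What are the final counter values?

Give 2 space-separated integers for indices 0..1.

Answer: 3 2

Derivation:
Ev 1: PC=3 idx=1 pred=T actual=T -> ctr[1]=3
Ev 2: PC=3 idx=1 pred=T actual=N -> ctr[1]=2
Ev 3: PC=5 idx=1 pred=T actual=T -> ctr[1]=3
Ev 4: PC=3 idx=1 pred=T actual=N -> ctr[1]=2
Ev 5: PC=5 idx=1 pred=T actual=N -> ctr[1]=1
Ev 6: PC=5 idx=1 pred=N actual=N -> ctr[1]=0
Ev 7: PC=3 idx=1 pred=N actual=T -> ctr[1]=1
Ev 8: PC=5 idx=1 pred=N actual=T -> ctr[1]=2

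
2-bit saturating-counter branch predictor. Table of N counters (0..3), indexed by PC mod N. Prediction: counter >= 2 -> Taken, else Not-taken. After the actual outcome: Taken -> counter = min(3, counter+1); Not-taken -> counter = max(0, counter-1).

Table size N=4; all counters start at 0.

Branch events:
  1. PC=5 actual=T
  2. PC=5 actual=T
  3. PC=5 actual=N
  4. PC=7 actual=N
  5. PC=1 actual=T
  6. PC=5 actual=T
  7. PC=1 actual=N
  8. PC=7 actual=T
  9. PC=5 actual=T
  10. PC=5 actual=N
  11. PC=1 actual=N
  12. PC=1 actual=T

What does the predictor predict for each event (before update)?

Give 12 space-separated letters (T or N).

Ev 1: PC=5 idx=1 pred=N actual=T -> ctr[1]=1
Ev 2: PC=5 idx=1 pred=N actual=T -> ctr[1]=2
Ev 3: PC=5 idx=1 pred=T actual=N -> ctr[1]=1
Ev 4: PC=7 idx=3 pred=N actual=N -> ctr[3]=0
Ev 5: PC=1 idx=1 pred=N actual=T -> ctr[1]=2
Ev 6: PC=5 idx=1 pred=T actual=T -> ctr[1]=3
Ev 7: PC=1 idx=1 pred=T actual=N -> ctr[1]=2
Ev 8: PC=7 idx=3 pred=N actual=T -> ctr[3]=1
Ev 9: PC=5 idx=1 pred=T actual=T -> ctr[1]=3
Ev 10: PC=5 idx=1 pred=T actual=N -> ctr[1]=2
Ev 11: PC=1 idx=1 pred=T actual=N -> ctr[1]=1
Ev 12: PC=1 idx=1 pred=N actual=T -> ctr[1]=2

Answer: N N T N N T T N T T T N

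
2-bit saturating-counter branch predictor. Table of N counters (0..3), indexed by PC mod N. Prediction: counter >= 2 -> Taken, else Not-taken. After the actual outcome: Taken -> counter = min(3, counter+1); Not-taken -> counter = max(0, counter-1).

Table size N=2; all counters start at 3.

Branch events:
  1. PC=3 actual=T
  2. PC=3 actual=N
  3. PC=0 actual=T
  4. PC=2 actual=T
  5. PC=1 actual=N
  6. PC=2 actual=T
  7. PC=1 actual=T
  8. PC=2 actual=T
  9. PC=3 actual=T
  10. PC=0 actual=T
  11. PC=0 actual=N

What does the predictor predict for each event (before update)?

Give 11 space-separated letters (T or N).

Answer: T T T T T T N T T T T

Derivation:
Ev 1: PC=3 idx=1 pred=T actual=T -> ctr[1]=3
Ev 2: PC=3 idx=1 pred=T actual=N -> ctr[1]=2
Ev 3: PC=0 idx=0 pred=T actual=T -> ctr[0]=3
Ev 4: PC=2 idx=0 pred=T actual=T -> ctr[0]=3
Ev 5: PC=1 idx=1 pred=T actual=N -> ctr[1]=1
Ev 6: PC=2 idx=0 pred=T actual=T -> ctr[0]=3
Ev 7: PC=1 idx=1 pred=N actual=T -> ctr[1]=2
Ev 8: PC=2 idx=0 pred=T actual=T -> ctr[0]=3
Ev 9: PC=3 idx=1 pred=T actual=T -> ctr[1]=3
Ev 10: PC=0 idx=0 pred=T actual=T -> ctr[0]=3
Ev 11: PC=0 idx=0 pred=T actual=N -> ctr[0]=2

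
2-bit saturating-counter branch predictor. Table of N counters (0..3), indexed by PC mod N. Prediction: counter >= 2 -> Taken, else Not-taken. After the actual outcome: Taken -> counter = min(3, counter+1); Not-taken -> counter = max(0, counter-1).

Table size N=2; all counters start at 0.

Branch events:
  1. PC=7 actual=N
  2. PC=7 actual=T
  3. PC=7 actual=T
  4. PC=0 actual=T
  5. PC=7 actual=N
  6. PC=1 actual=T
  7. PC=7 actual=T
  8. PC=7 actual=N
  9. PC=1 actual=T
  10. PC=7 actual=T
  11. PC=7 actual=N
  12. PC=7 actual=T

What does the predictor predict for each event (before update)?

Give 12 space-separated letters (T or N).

Ev 1: PC=7 idx=1 pred=N actual=N -> ctr[1]=0
Ev 2: PC=7 idx=1 pred=N actual=T -> ctr[1]=1
Ev 3: PC=7 idx=1 pred=N actual=T -> ctr[1]=2
Ev 4: PC=0 idx=0 pred=N actual=T -> ctr[0]=1
Ev 5: PC=7 idx=1 pred=T actual=N -> ctr[1]=1
Ev 6: PC=1 idx=1 pred=N actual=T -> ctr[1]=2
Ev 7: PC=7 idx=1 pred=T actual=T -> ctr[1]=3
Ev 8: PC=7 idx=1 pred=T actual=N -> ctr[1]=2
Ev 9: PC=1 idx=1 pred=T actual=T -> ctr[1]=3
Ev 10: PC=7 idx=1 pred=T actual=T -> ctr[1]=3
Ev 11: PC=7 idx=1 pred=T actual=N -> ctr[1]=2
Ev 12: PC=7 idx=1 pred=T actual=T -> ctr[1]=3

Answer: N N N N T N T T T T T T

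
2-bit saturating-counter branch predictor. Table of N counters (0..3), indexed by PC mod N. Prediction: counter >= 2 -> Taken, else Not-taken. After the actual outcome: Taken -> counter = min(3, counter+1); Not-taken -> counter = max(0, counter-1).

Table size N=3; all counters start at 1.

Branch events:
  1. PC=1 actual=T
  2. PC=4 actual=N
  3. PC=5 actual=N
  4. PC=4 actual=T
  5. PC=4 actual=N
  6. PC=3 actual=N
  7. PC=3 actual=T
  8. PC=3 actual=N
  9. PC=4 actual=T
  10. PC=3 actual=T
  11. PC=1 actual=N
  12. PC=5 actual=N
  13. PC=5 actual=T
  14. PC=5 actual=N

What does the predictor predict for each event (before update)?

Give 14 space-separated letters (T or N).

Answer: N T N N T N N N N N T N N N

Derivation:
Ev 1: PC=1 idx=1 pred=N actual=T -> ctr[1]=2
Ev 2: PC=4 idx=1 pred=T actual=N -> ctr[1]=1
Ev 3: PC=5 idx=2 pred=N actual=N -> ctr[2]=0
Ev 4: PC=4 idx=1 pred=N actual=T -> ctr[1]=2
Ev 5: PC=4 idx=1 pred=T actual=N -> ctr[1]=1
Ev 6: PC=3 idx=0 pred=N actual=N -> ctr[0]=0
Ev 7: PC=3 idx=0 pred=N actual=T -> ctr[0]=1
Ev 8: PC=3 idx=0 pred=N actual=N -> ctr[0]=0
Ev 9: PC=4 idx=1 pred=N actual=T -> ctr[1]=2
Ev 10: PC=3 idx=0 pred=N actual=T -> ctr[0]=1
Ev 11: PC=1 idx=1 pred=T actual=N -> ctr[1]=1
Ev 12: PC=5 idx=2 pred=N actual=N -> ctr[2]=0
Ev 13: PC=5 idx=2 pred=N actual=T -> ctr[2]=1
Ev 14: PC=5 idx=2 pred=N actual=N -> ctr[2]=0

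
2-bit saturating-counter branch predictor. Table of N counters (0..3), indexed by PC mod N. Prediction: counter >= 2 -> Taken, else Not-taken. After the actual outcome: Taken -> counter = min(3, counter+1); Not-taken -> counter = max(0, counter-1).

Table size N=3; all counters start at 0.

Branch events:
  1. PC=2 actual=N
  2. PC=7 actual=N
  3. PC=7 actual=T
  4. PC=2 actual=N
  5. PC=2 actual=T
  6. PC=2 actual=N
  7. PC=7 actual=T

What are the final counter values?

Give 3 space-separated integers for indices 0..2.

Ev 1: PC=2 idx=2 pred=N actual=N -> ctr[2]=0
Ev 2: PC=7 idx=1 pred=N actual=N -> ctr[1]=0
Ev 3: PC=7 idx=1 pred=N actual=T -> ctr[1]=1
Ev 4: PC=2 idx=2 pred=N actual=N -> ctr[2]=0
Ev 5: PC=2 idx=2 pred=N actual=T -> ctr[2]=1
Ev 6: PC=2 idx=2 pred=N actual=N -> ctr[2]=0
Ev 7: PC=7 idx=1 pred=N actual=T -> ctr[1]=2

Answer: 0 2 0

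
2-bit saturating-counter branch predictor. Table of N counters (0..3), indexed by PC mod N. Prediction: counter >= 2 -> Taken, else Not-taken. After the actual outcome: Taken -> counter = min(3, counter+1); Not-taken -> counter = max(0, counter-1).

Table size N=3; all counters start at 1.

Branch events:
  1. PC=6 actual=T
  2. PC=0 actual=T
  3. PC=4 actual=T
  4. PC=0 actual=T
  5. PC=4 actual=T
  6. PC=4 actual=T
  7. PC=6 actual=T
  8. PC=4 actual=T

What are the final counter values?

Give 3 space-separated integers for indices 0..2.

Answer: 3 3 1

Derivation:
Ev 1: PC=6 idx=0 pred=N actual=T -> ctr[0]=2
Ev 2: PC=0 idx=0 pred=T actual=T -> ctr[0]=3
Ev 3: PC=4 idx=1 pred=N actual=T -> ctr[1]=2
Ev 4: PC=0 idx=0 pred=T actual=T -> ctr[0]=3
Ev 5: PC=4 idx=1 pred=T actual=T -> ctr[1]=3
Ev 6: PC=4 idx=1 pred=T actual=T -> ctr[1]=3
Ev 7: PC=6 idx=0 pred=T actual=T -> ctr[0]=3
Ev 8: PC=4 idx=1 pred=T actual=T -> ctr[1]=3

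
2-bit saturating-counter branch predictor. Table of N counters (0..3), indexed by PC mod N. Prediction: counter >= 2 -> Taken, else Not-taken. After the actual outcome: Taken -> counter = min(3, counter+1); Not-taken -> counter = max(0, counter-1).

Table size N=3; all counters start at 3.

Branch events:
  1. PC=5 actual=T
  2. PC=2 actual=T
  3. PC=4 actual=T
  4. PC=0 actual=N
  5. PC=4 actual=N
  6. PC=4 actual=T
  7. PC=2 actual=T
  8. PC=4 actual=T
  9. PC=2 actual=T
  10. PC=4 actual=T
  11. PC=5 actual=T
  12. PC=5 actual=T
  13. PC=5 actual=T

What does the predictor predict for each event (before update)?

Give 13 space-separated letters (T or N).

Answer: T T T T T T T T T T T T T

Derivation:
Ev 1: PC=5 idx=2 pred=T actual=T -> ctr[2]=3
Ev 2: PC=2 idx=2 pred=T actual=T -> ctr[2]=3
Ev 3: PC=4 idx=1 pred=T actual=T -> ctr[1]=3
Ev 4: PC=0 idx=0 pred=T actual=N -> ctr[0]=2
Ev 5: PC=4 idx=1 pred=T actual=N -> ctr[1]=2
Ev 6: PC=4 idx=1 pred=T actual=T -> ctr[1]=3
Ev 7: PC=2 idx=2 pred=T actual=T -> ctr[2]=3
Ev 8: PC=4 idx=1 pred=T actual=T -> ctr[1]=3
Ev 9: PC=2 idx=2 pred=T actual=T -> ctr[2]=3
Ev 10: PC=4 idx=1 pred=T actual=T -> ctr[1]=3
Ev 11: PC=5 idx=2 pred=T actual=T -> ctr[2]=3
Ev 12: PC=5 idx=2 pred=T actual=T -> ctr[2]=3
Ev 13: PC=5 idx=2 pred=T actual=T -> ctr[2]=3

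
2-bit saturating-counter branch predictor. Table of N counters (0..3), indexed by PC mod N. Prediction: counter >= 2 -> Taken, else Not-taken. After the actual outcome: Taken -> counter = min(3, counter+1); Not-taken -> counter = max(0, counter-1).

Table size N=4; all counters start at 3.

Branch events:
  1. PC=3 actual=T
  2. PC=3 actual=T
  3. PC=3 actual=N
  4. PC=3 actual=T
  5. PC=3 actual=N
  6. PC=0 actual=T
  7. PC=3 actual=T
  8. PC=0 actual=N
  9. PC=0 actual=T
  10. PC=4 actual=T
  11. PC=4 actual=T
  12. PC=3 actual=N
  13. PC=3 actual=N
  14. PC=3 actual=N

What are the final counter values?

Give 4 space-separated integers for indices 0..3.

Ev 1: PC=3 idx=3 pred=T actual=T -> ctr[3]=3
Ev 2: PC=3 idx=3 pred=T actual=T -> ctr[3]=3
Ev 3: PC=3 idx=3 pred=T actual=N -> ctr[3]=2
Ev 4: PC=3 idx=3 pred=T actual=T -> ctr[3]=3
Ev 5: PC=3 idx=3 pred=T actual=N -> ctr[3]=2
Ev 6: PC=0 idx=0 pred=T actual=T -> ctr[0]=3
Ev 7: PC=3 idx=3 pred=T actual=T -> ctr[3]=3
Ev 8: PC=0 idx=0 pred=T actual=N -> ctr[0]=2
Ev 9: PC=0 idx=0 pred=T actual=T -> ctr[0]=3
Ev 10: PC=4 idx=0 pred=T actual=T -> ctr[0]=3
Ev 11: PC=4 idx=0 pred=T actual=T -> ctr[0]=3
Ev 12: PC=3 idx=3 pred=T actual=N -> ctr[3]=2
Ev 13: PC=3 idx=3 pred=T actual=N -> ctr[3]=1
Ev 14: PC=3 idx=3 pred=N actual=N -> ctr[3]=0

Answer: 3 3 3 0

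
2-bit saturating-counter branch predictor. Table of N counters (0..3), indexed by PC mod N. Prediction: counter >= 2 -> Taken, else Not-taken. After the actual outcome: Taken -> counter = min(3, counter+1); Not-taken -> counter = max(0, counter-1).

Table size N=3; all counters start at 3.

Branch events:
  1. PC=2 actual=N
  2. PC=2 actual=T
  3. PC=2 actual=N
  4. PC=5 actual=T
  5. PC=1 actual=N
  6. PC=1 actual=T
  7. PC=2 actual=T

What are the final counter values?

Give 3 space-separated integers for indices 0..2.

Answer: 3 3 3

Derivation:
Ev 1: PC=2 idx=2 pred=T actual=N -> ctr[2]=2
Ev 2: PC=2 idx=2 pred=T actual=T -> ctr[2]=3
Ev 3: PC=2 idx=2 pred=T actual=N -> ctr[2]=2
Ev 4: PC=5 idx=2 pred=T actual=T -> ctr[2]=3
Ev 5: PC=1 idx=1 pred=T actual=N -> ctr[1]=2
Ev 6: PC=1 idx=1 pred=T actual=T -> ctr[1]=3
Ev 7: PC=2 idx=2 pred=T actual=T -> ctr[2]=3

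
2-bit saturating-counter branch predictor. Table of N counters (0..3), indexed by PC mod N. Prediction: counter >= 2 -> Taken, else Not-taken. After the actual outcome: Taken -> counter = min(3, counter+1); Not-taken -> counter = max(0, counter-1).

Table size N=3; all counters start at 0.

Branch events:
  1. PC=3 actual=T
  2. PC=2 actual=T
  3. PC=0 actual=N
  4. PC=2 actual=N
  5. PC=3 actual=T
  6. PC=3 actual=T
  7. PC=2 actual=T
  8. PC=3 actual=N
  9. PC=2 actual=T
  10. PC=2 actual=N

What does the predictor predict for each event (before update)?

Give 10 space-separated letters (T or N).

Ev 1: PC=3 idx=0 pred=N actual=T -> ctr[0]=1
Ev 2: PC=2 idx=2 pred=N actual=T -> ctr[2]=1
Ev 3: PC=0 idx=0 pred=N actual=N -> ctr[0]=0
Ev 4: PC=2 idx=2 pred=N actual=N -> ctr[2]=0
Ev 5: PC=3 idx=0 pred=N actual=T -> ctr[0]=1
Ev 6: PC=3 idx=0 pred=N actual=T -> ctr[0]=2
Ev 7: PC=2 idx=2 pred=N actual=T -> ctr[2]=1
Ev 8: PC=3 idx=0 pred=T actual=N -> ctr[0]=1
Ev 9: PC=2 idx=2 pred=N actual=T -> ctr[2]=2
Ev 10: PC=2 idx=2 pred=T actual=N -> ctr[2]=1

Answer: N N N N N N N T N T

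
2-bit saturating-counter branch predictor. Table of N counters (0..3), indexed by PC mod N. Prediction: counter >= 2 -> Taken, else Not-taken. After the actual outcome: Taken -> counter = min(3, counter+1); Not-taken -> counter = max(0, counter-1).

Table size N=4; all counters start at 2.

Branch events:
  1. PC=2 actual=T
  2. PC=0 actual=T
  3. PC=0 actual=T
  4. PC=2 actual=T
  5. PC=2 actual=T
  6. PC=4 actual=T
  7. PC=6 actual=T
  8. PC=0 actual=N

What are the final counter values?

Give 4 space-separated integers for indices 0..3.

Ev 1: PC=2 idx=2 pred=T actual=T -> ctr[2]=3
Ev 2: PC=0 idx=0 pred=T actual=T -> ctr[0]=3
Ev 3: PC=0 idx=0 pred=T actual=T -> ctr[0]=3
Ev 4: PC=2 idx=2 pred=T actual=T -> ctr[2]=3
Ev 5: PC=2 idx=2 pred=T actual=T -> ctr[2]=3
Ev 6: PC=4 idx=0 pred=T actual=T -> ctr[0]=3
Ev 7: PC=6 idx=2 pred=T actual=T -> ctr[2]=3
Ev 8: PC=0 idx=0 pred=T actual=N -> ctr[0]=2

Answer: 2 2 3 2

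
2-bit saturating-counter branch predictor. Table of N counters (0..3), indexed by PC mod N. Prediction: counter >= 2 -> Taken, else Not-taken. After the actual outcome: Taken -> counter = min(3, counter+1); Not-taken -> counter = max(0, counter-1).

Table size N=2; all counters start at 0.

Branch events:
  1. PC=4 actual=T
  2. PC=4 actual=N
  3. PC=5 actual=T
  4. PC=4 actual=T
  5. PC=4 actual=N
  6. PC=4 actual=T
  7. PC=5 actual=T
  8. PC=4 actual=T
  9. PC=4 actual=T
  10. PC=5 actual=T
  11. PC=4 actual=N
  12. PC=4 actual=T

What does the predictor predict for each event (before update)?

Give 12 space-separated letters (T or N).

Ev 1: PC=4 idx=0 pred=N actual=T -> ctr[0]=1
Ev 2: PC=4 idx=0 pred=N actual=N -> ctr[0]=0
Ev 3: PC=5 idx=1 pred=N actual=T -> ctr[1]=1
Ev 4: PC=4 idx=0 pred=N actual=T -> ctr[0]=1
Ev 5: PC=4 idx=0 pred=N actual=N -> ctr[0]=0
Ev 6: PC=4 idx=0 pred=N actual=T -> ctr[0]=1
Ev 7: PC=5 idx=1 pred=N actual=T -> ctr[1]=2
Ev 8: PC=4 idx=0 pred=N actual=T -> ctr[0]=2
Ev 9: PC=4 idx=0 pred=T actual=T -> ctr[0]=3
Ev 10: PC=5 idx=1 pred=T actual=T -> ctr[1]=3
Ev 11: PC=4 idx=0 pred=T actual=N -> ctr[0]=2
Ev 12: PC=4 idx=0 pred=T actual=T -> ctr[0]=3

Answer: N N N N N N N N T T T T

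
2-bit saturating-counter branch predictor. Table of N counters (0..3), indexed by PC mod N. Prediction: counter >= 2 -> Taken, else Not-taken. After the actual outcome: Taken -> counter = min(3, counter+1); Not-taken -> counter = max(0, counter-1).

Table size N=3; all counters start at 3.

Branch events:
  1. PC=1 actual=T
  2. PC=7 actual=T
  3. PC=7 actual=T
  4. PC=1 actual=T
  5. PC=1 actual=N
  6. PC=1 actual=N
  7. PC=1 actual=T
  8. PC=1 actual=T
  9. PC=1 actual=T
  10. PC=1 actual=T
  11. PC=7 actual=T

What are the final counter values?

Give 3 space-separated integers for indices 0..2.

Ev 1: PC=1 idx=1 pred=T actual=T -> ctr[1]=3
Ev 2: PC=7 idx=1 pred=T actual=T -> ctr[1]=3
Ev 3: PC=7 idx=1 pred=T actual=T -> ctr[1]=3
Ev 4: PC=1 idx=1 pred=T actual=T -> ctr[1]=3
Ev 5: PC=1 idx=1 pred=T actual=N -> ctr[1]=2
Ev 6: PC=1 idx=1 pred=T actual=N -> ctr[1]=1
Ev 7: PC=1 idx=1 pred=N actual=T -> ctr[1]=2
Ev 8: PC=1 idx=1 pred=T actual=T -> ctr[1]=3
Ev 9: PC=1 idx=1 pred=T actual=T -> ctr[1]=3
Ev 10: PC=1 idx=1 pred=T actual=T -> ctr[1]=3
Ev 11: PC=7 idx=1 pred=T actual=T -> ctr[1]=3

Answer: 3 3 3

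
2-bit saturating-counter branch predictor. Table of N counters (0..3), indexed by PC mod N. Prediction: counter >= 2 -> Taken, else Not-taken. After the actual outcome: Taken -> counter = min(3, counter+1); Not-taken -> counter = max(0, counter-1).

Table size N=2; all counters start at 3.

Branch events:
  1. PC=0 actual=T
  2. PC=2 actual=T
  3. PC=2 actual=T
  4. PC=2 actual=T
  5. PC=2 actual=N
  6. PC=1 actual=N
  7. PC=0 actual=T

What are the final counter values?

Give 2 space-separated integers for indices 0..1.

Answer: 3 2

Derivation:
Ev 1: PC=0 idx=0 pred=T actual=T -> ctr[0]=3
Ev 2: PC=2 idx=0 pred=T actual=T -> ctr[0]=3
Ev 3: PC=2 idx=0 pred=T actual=T -> ctr[0]=3
Ev 4: PC=2 idx=0 pred=T actual=T -> ctr[0]=3
Ev 5: PC=2 idx=0 pred=T actual=N -> ctr[0]=2
Ev 6: PC=1 idx=1 pred=T actual=N -> ctr[1]=2
Ev 7: PC=0 idx=0 pred=T actual=T -> ctr[0]=3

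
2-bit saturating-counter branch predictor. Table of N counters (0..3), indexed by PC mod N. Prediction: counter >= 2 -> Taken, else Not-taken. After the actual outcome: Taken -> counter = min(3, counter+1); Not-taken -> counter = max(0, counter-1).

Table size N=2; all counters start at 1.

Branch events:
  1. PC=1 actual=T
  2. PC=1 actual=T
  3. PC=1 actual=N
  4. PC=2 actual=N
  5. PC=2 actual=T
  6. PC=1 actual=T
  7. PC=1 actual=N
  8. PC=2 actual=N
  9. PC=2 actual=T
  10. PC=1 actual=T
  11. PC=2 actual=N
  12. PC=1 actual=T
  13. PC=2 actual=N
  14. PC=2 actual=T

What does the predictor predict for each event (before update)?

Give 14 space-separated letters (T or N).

Answer: N T T N N T T N N T N T N N

Derivation:
Ev 1: PC=1 idx=1 pred=N actual=T -> ctr[1]=2
Ev 2: PC=1 idx=1 pred=T actual=T -> ctr[1]=3
Ev 3: PC=1 idx=1 pred=T actual=N -> ctr[1]=2
Ev 4: PC=2 idx=0 pred=N actual=N -> ctr[0]=0
Ev 5: PC=2 idx=0 pred=N actual=T -> ctr[0]=1
Ev 6: PC=1 idx=1 pred=T actual=T -> ctr[1]=3
Ev 7: PC=1 idx=1 pred=T actual=N -> ctr[1]=2
Ev 8: PC=2 idx=0 pred=N actual=N -> ctr[0]=0
Ev 9: PC=2 idx=0 pred=N actual=T -> ctr[0]=1
Ev 10: PC=1 idx=1 pred=T actual=T -> ctr[1]=3
Ev 11: PC=2 idx=0 pred=N actual=N -> ctr[0]=0
Ev 12: PC=1 idx=1 pred=T actual=T -> ctr[1]=3
Ev 13: PC=2 idx=0 pred=N actual=N -> ctr[0]=0
Ev 14: PC=2 idx=0 pred=N actual=T -> ctr[0]=1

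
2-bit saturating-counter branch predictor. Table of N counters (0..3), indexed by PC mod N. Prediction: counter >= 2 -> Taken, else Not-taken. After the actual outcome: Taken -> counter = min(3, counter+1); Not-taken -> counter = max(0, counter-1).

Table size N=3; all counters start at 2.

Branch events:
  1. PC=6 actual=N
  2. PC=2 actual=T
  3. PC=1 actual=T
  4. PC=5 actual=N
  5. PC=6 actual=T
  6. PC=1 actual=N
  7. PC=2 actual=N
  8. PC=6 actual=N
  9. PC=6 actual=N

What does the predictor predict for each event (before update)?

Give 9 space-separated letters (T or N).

Answer: T T T T N T T T N

Derivation:
Ev 1: PC=6 idx=0 pred=T actual=N -> ctr[0]=1
Ev 2: PC=2 idx=2 pred=T actual=T -> ctr[2]=3
Ev 3: PC=1 idx=1 pred=T actual=T -> ctr[1]=3
Ev 4: PC=5 idx=2 pred=T actual=N -> ctr[2]=2
Ev 5: PC=6 idx=0 pred=N actual=T -> ctr[0]=2
Ev 6: PC=1 idx=1 pred=T actual=N -> ctr[1]=2
Ev 7: PC=2 idx=2 pred=T actual=N -> ctr[2]=1
Ev 8: PC=6 idx=0 pred=T actual=N -> ctr[0]=1
Ev 9: PC=6 idx=0 pred=N actual=N -> ctr[0]=0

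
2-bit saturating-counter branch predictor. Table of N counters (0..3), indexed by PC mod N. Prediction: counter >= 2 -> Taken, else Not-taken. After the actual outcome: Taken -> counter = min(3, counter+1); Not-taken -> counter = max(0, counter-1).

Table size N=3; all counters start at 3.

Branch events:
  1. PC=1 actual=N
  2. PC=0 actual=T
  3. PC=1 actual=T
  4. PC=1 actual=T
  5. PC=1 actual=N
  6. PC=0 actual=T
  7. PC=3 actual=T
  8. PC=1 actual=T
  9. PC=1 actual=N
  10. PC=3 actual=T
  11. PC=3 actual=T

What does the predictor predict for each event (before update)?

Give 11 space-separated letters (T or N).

Ev 1: PC=1 idx=1 pred=T actual=N -> ctr[1]=2
Ev 2: PC=0 idx=0 pred=T actual=T -> ctr[0]=3
Ev 3: PC=1 idx=1 pred=T actual=T -> ctr[1]=3
Ev 4: PC=1 idx=1 pred=T actual=T -> ctr[1]=3
Ev 5: PC=1 idx=1 pred=T actual=N -> ctr[1]=2
Ev 6: PC=0 idx=0 pred=T actual=T -> ctr[0]=3
Ev 7: PC=3 idx=0 pred=T actual=T -> ctr[0]=3
Ev 8: PC=1 idx=1 pred=T actual=T -> ctr[1]=3
Ev 9: PC=1 idx=1 pred=T actual=N -> ctr[1]=2
Ev 10: PC=3 idx=0 pred=T actual=T -> ctr[0]=3
Ev 11: PC=3 idx=0 pred=T actual=T -> ctr[0]=3

Answer: T T T T T T T T T T T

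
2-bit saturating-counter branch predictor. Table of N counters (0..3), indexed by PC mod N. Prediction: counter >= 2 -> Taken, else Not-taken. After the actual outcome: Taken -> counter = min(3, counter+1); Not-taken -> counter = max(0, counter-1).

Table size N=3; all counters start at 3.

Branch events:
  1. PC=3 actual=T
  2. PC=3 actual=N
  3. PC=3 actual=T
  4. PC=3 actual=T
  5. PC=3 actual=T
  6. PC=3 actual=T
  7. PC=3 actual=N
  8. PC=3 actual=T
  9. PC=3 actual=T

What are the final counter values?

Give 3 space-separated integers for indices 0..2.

Answer: 3 3 3

Derivation:
Ev 1: PC=3 idx=0 pred=T actual=T -> ctr[0]=3
Ev 2: PC=3 idx=0 pred=T actual=N -> ctr[0]=2
Ev 3: PC=3 idx=0 pred=T actual=T -> ctr[0]=3
Ev 4: PC=3 idx=0 pred=T actual=T -> ctr[0]=3
Ev 5: PC=3 idx=0 pred=T actual=T -> ctr[0]=3
Ev 6: PC=3 idx=0 pred=T actual=T -> ctr[0]=3
Ev 7: PC=3 idx=0 pred=T actual=N -> ctr[0]=2
Ev 8: PC=3 idx=0 pred=T actual=T -> ctr[0]=3
Ev 9: PC=3 idx=0 pred=T actual=T -> ctr[0]=3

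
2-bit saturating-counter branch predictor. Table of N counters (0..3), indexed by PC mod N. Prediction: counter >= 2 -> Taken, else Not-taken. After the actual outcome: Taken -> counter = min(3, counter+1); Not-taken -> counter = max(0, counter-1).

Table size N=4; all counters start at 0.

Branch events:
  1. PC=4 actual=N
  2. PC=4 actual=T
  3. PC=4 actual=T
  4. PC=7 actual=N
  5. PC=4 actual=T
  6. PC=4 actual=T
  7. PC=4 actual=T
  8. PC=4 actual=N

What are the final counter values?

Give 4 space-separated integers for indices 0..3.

Ev 1: PC=4 idx=0 pred=N actual=N -> ctr[0]=0
Ev 2: PC=4 idx=0 pred=N actual=T -> ctr[0]=1
Ev 3: PC=4 idx=0 pred=N actual=T -> ctr[0]=2
Ev 4: PC=7 idx=3 pred=N actual=N -> ctr[3]=0
Ev 5: PC=4 idx=0 pred=T actual=T -> ctr[0]=3
Ev 6: PC=4 idx=0 pred=T actual=T -> ctr[0]=3
Ev 7: PC=4 idx=0 pred=T actual=T -> ctr[0]=3
Ev 8: PC=4 idx=0 pred=T actual=N -> ctr[0]=2

Answer: 2 0 0 0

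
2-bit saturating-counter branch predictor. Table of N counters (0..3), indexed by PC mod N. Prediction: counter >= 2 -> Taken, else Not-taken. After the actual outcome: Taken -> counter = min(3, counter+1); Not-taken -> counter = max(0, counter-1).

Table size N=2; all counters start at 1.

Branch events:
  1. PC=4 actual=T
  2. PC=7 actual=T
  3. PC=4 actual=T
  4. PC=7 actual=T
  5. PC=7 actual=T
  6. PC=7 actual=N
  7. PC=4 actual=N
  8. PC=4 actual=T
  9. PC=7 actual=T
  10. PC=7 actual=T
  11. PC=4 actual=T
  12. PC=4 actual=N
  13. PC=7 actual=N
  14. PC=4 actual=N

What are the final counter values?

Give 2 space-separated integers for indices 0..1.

Ev 1: PC=4 idx=0 pred=N actual=T -> ctr[0]=2
Ev 2: PC=7 idx=1 pred=N actual=T -> ctr[1]=2
Ev 3: PC=4 idx=0 pred=T actual=T -> ctr[0]=3
Ev 4: PC=7 idx=1 pred=T actual=T -> ctr[1]=3
Ev 5: PC=7 idx=1 pred=T actual=T -> ctr[1]=3
Ev 6: PC=7 idx=1 pred=T actual=N -> ctr[1]=2
Ev 7: PC=4 idx=0 pred=T actual=N -> ctr[0]=2
Ev 8: PC=4 idx=0 pred=T actual=T -> ctr[0]=3
Ev 9: PC=7 idx=1 pred=T actual=T -> ctr[1]=3
Ev 10: PC=7 idx=1 pred=T actual=T -> ctr[1]=3
Ev 11: PC=4 idx=0 pred=T actual=T -> ctr[0]=3
Ev 12: PC=4 idx=0 pred=T actual=N -> ctr[0]=2
Ev 13: PC=7 idx=1 pred=T actual=N -> ctr[1]=2
Ev 14: PC=4 idx=0 pred=T actual=N -> ctr[0]=1

Answer: 1 2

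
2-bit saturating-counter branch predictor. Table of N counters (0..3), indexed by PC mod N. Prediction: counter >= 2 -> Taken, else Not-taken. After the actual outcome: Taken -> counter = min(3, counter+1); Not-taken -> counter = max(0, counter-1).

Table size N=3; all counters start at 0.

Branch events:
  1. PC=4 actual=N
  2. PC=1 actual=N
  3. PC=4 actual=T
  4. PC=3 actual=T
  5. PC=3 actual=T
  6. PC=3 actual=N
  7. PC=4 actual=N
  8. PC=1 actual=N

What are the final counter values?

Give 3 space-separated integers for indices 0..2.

Ev 1: PC=4 idx=1 pred=N actual=N -> ctr[1]=0
Ev 2: PC=1 idx=1 pred=N actual=N -> ctr[1]=0
Ev 3: PC=4 idx=1 pred=N actual=T -> ctr[1]=1
Ev 4: PC=3 idx=0 pred=N actual=T -> ctr[0]=1
Ev 5: PC=3 idx=0 pred=N actual=T -> ctr[0]=2
Ev 6: PC=3 idx=0 pred=T actual=N -> ctr[0]=1
Ev 7: PC=4 idx=1 pred=N actual=N -> ctr[1]=0
Ev 8: PC=1 idx=1 pred=N actual=N -> ctr[1]=0

Answer: 1 0 0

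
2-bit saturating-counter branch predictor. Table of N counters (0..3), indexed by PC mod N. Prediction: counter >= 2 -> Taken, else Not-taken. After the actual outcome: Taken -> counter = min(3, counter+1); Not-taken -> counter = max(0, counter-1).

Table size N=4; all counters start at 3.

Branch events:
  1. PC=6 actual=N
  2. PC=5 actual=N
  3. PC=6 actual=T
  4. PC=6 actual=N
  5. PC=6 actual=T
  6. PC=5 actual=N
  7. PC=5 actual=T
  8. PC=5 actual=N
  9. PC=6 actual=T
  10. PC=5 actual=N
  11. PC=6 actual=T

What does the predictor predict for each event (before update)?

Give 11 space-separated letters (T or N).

Ev 1: PC=6 idx=2 pred=T actual=N -> ctr[2]=2
Ev 2: PC=5 idx=1 pred=T actual=N -> ctr[1]=2
Ev 3: PC=6 idx=2 pred=T actual=T -> ctr[2]=3
Ev 4: PC=6 idx=2 pred=T actual=N -> ctr[2]=2
Ev 5: PC=6 idx=2 pred=T actual=T -> ctr[2]=3
Ev 6: PC=5 idx=1 pred=T actual=N -> ctr[1]=1
Ev 7: PC=5 idx=1 pred=N actual=T -> ctr[1]=2
Ev 8: PC=5 idx=1 pred=T actual=N -> ctr[1]=1
Ev 9: PC=6 idx=2 pred=T actual=T -> ctr[2]=3
Ev 10: PC=5 idx=1 pred=N actual=N -> ctr[1]=0
Ev 11: PC=6 idx=2 pred=T actual=T -> ctr[2]=3

Answer: T T T T T T N T T N T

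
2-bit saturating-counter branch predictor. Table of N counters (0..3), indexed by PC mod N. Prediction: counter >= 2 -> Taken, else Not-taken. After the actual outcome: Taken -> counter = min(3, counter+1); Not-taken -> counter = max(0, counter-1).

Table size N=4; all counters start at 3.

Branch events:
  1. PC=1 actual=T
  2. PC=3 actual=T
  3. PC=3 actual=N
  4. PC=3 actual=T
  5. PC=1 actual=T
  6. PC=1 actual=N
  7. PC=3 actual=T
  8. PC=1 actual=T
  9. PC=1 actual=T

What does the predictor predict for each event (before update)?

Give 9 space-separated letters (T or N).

Answer: T T T T T T T T T

Derivation:
Ev 1: PC=1 idx=1 pred=T actual=T -> ctr[1]=3
Ev 2: PC=3 idx=3 pred=T actual=T -> ctr[3]=3
Ev 3: PC=3 idx=3 pred=T actual=N -> ctr[3]=2
Ev 4: PC=3 idx=3 pred=T actual=T -> ctr[3]=3
Ev 5: PC=1 idx=1 pred=T actual=T -> ctr[1]=3
Ev 6: PC=1 idx=1 pred=T actual=N -> ctr[1]=2
Ev 7: PC=3 idx=3 pred=T actual=T -> ctr[3]=3
Ev 8: PC=1 idx=1 pred=T actual=T -> ctr[1]=3
Ev 9: PC=1 idx=1 pred=T actual=T -> ctr[1]=3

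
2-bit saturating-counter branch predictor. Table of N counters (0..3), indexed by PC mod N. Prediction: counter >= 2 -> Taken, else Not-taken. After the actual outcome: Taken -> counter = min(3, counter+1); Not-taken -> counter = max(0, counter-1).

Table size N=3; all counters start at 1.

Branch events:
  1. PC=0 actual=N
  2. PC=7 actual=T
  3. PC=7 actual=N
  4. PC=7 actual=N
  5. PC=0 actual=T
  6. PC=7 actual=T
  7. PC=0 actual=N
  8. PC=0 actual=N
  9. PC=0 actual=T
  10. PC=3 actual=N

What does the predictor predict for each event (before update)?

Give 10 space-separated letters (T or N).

Answer: N N T N N N N N N N

Derivation:
Ev 1: PC=0 idx=0 pred=N actual=N -> ctr[0]=0
Ev 2: PC=7 idx=1 pred=N actual=T -> ctr[1]=2
Ev 3: PC=7 idx=1 pred=T actual=N -> ctr[1]=1
Ev 4: PC=7 idx=1 pred=N actual=N -> ctr[1]=0
Ev 5: PC=0 idx=0 pred=N actual=T -> ctr[0]=1
Ev 6: PC=7 idx=1 pred=N actual=T -> ctr[1]=1
Ev 7: PC=0 idx=0 pred=N actual=N -> ctr[0]=0
Ev 8: PC=0 idx=0 pred=N actual=N -> ctr[0]=0
Ev 9: PC=0 idx=0 pred=N actual=T -> ctr[0]=1
Ev 10: PC=3 idx=0 pred=N actual=N -> ctr[0]=0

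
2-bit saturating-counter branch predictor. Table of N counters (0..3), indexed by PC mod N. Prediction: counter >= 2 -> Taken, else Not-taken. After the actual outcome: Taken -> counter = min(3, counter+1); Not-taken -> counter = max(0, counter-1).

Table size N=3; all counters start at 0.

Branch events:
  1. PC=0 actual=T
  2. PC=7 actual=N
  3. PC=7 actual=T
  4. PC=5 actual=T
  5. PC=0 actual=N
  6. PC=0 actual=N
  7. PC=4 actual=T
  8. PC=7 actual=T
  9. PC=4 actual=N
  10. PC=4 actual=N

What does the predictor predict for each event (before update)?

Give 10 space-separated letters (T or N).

Answer: N N N N N N N T T T

Derivation:
Ev 1: PC=0 idx=0 pred=N actual=T -> ctr[0]=1
Ev 2: PC=7 idx=1 pred=N actual=N -> ctr[1]=0
Ev 3: PC=7 idx=1 pred=N actual=T -> ctr[1]=1
Ev 4: PC=5 idx=2 pred=N actual=T -> ctr[2]=1
Ev 5: PC=0 idx=0 pred=N actual=N -> ctr[0]=0
Ev 6: PC=0 idx=0 pred=N actual=N -> ctr[0]=0
Ev 7: PC=4 idx=1 pred=N actual=T -> ctr[1]=2
Ev 8: PC=7 idx=1 pred=T actual=T -> ctr[1]=3
Ev 9: PC=4 idx=1 pred=T actual=N -> ctr[1]=2
Ev 10: PC=4 idx=1 pred=T actual=N -> ctr[1]=1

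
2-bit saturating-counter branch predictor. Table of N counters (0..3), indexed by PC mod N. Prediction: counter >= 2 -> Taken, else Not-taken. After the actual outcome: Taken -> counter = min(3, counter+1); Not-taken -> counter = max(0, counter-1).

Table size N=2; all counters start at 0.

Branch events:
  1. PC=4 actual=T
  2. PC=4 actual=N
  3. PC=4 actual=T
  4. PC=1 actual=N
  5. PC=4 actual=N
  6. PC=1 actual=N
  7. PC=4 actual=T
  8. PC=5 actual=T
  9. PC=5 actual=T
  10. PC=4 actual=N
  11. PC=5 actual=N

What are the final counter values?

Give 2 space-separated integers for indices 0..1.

Ev 1: PC=4 idx=0 pred=N actual=T -> ctr[0]=1
Ev 2: PC=4 idx=0 pred=N actual=N -> ctr[0]=0
Ev 3: PC=4 idx=0 pred=N actual=T -> ctr[0]=1
Ev 4: PC=1 idx=1 pred=N actual=N -> ctr[1]=0
Ev 5: PC=4 idx=0 pred=N actual=N -> ctr[0]=0
Ev 6: PC=1 idx=1 pred=N actual=N -> ctr[1]=0
Ev 7: PC=4 idx=0 pred=N actual=T -> ctr[0]=1
Ev 8: PC=5 idx=1 pred=N actual=T -> ctr[1]=1
Ev 9: PC=5 idx=1 pred=N actual=T -> ctr[1]=2
Ev 10: PC=4 idx=0 pred=N actual=N -> ctr[0]=0
Ev 11: PC=5 idx=1 pred=T actual=N -> ctr[1]=1

Answer: 0 1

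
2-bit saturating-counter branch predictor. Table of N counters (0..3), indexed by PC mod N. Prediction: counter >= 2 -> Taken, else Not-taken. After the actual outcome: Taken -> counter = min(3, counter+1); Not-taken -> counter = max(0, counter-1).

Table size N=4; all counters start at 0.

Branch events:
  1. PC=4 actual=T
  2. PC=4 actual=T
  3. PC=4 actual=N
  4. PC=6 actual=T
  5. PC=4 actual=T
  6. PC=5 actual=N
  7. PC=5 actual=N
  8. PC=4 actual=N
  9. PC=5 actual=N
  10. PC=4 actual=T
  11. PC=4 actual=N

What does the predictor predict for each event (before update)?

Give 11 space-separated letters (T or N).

Ev 1: PC=4 idx=0 pred=N actual=T -> ctr[0]=1
Ev 2: PC=4 idx=0 pred=N actual=T -> ctr[0]=2
Ev 3: PC=4 idx=0 pred=T actual=N -> ctr[0]=1
Ev 4: PC=6 idx=2 pred=N actual=T -> ctr[2]=1
Ev 5: PC=4 idx=0 pred=N actual=T -> ctr[0]=2
Ev 6: PC=5 idx=1 pred=N actual=N -> ctr[1]=0
Ev 7: PC=5 idx=1 pred=N actual=N -> ctr[1]=0
Ev 8: PC=4 idx=0 pred=T actual=N -> ctr[0]=1
Ev 9: PC=5 idx=1 pred=N actual=N -> ctr[1]=0
Ev 10: PC=4 idx=0 pred=N actual=T -> ctr[0]=2
Ev 11: PC=4 idx=0 pred=T actual=N -> ctr[0]=1

Answer: N N T N N N N T N N T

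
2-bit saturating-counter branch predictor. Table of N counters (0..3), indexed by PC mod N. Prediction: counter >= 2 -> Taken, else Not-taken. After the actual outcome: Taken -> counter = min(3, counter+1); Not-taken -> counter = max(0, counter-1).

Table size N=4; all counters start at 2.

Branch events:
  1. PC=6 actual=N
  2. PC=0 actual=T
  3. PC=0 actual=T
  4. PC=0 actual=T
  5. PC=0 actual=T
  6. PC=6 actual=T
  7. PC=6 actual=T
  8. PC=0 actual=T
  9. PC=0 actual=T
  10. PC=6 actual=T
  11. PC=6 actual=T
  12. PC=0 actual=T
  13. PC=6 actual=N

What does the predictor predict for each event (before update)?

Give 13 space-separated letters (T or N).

Ev 1: PC=6 idx=2 pred=T actual=N -> ctr[2]=1
Ev 2: PC=0 idx=0 pred=T actual=T -> ctr[0]=3
Ev 3: PC=0 idx=0 pred=T actual=T -> ctr[0]=3
Ev 4: PC=0 idx=0 pred=T actual=T -> ctr[0]=3
Ev 5: PC=0 idx=0 pred=T actual=T -> ctr[0]=3
Ev 6: PC=6 idx=2 pred=N actual=T -> ctr[2]=2
Ev 7: PC=6 idx=2 pred=T actual=T -> ctr[2]=3
Ev 8: PC=0 idx=0 pred=T actual=T -> ctr[0]=3
Ev 9: PC=0 idx=0 pred=T actual=T -> ctr[0]=3
Ev 10: PC=6 idx=2 pred=T actual=T -> ctr[2]=3
Ev 11: PC=6 idx=2 pred=T actual=T -> ctr[2]=3
Ev 12: PC=0 idx=0 pred=T actual=T -> ctr[0]=3
Ev 13: PC=6 idx=2 pred=T actual=N -> ctr[2]=2

Answer: T T T T T N T T T T T T T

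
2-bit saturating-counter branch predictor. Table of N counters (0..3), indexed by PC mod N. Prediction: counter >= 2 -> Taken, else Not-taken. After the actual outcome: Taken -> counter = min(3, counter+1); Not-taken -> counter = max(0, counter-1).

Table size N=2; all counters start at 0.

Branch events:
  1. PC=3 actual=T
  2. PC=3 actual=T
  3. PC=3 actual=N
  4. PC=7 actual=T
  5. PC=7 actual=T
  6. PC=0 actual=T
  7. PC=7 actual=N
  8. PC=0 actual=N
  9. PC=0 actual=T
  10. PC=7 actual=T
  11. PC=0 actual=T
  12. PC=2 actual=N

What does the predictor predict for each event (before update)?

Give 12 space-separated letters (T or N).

Answer: N N T N T N T N N T N T

Derivation:
Ev 1: PC=3 idx=1 pred=N actual=T -> ctr[1]=1
Ev 2: PC=3 idx=1 pred=N actual=T -> ctr[1]=2
Ev 3: PC=3 idx=1 pred=T actual=N -> ctr[1]=1
Ev 4: PC=7 idx=1 pred=N actual=T -> ctr[1]=2
Ev 5: PC=7 idx=1 pred=T actual=T -> ctr[1]=3
Ev 6: PC=0 idx=0 pred=N actual=T -> ctr[0]=1
Ev 7: PC=7 idx=1 pred=T actual=N -> ctr[1]=2
Ev 8: PC=0 idx=0 pred=N actual=N -> ctr[0]=0
Ev 9: PC=0 idx=0 pred=N actual=T -> ctr[0]=1
Ev 10: PC=7 idx=1 pred=T actual=T -> ctr[1]=3
Ev 11: PC=0 idx=0 pred=N actual=T -> ctr[0]=2
Ev 12: PC=2 idx=0 pred=T actual=N -> ctr[0]=1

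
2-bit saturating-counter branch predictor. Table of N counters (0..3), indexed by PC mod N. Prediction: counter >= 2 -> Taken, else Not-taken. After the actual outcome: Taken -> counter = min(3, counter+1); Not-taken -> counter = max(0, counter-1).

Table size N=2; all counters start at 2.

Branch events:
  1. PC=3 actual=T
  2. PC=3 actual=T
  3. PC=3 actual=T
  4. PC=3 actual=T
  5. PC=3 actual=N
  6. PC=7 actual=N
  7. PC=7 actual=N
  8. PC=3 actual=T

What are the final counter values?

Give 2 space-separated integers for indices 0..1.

Answer: 2 1

Derivation:
Ev 1: PC=3 idx=1 pred=T actual=T -> ctr[1]=3
Ev 2: PC=3 idx=1 pred=T actual=T -> ctr[1]=3
Ev 3: PC=3 idx=1 pred=T actual=T -> ctr[1]=3
Ev 4: PC=3 idx=1 pred=T actual=T -> ctr[1]=3
Ev 5: PC=3 idx=1 pred=T actual=N -> ctr[1]=2
Ev 6: PC=7 idx=1 pred=T actual=N -> ctr[1]=1
Ev 7: PC=7 idx=1 pred=N actual=N -> ctr[1]=0
Ev 8: PC=3 idx=1 pred=N actual=T -> ctr[1]=1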